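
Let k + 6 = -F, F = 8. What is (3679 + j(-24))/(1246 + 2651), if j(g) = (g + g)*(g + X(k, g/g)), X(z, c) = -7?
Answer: 5167/3897 ≈ 1.3259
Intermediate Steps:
k = -14 (k = -6 - 1*8 = -6 - 8 = -14)
j(g) = 2*g*(-7 + g) (j(g) = (g + g)*(g - 7) = (2*g)*(-7 + g) = 2*g*(-7 + g))
(3679 + j(-24))/(1246 + 2651) = (3679 + 2*(-24)*(-7 - 24))/(1246 + 2651) = (3679 + 2*(-24)*(-31))/3897 = (3679 + 1488)*(1/3897) = 5167*(1/3897) = 5167/3897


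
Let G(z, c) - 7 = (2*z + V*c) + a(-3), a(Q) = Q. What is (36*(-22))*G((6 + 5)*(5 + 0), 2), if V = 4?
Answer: -96624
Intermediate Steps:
G(z, c) = 4 + 2*z + 4*c (G(z, c) = 7 + ((2*z + 4*c) - 3) = 7 + (-3 + 2*z + 4*c) = 4 + 2*z + 4*c)
(36*(-22))*G((6 + 5)*(5 + 0), 2) = (36*(-22))*(4 + 2*((6 + 5)*(5 + 0)) + 4*2) = -792*(4 + 2*(11*5) + 8) = -792*(4 + 2*55 + 8) = -792*(4 + 110 + 8) = -792*122 = -96624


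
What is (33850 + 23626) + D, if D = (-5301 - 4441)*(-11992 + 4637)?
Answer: 71709886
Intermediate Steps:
D = 71652410 (D = -9742*(-7355) = 71652410)
(33850 + 23626) + D = (33850 + 23626) + 71652410 = 57476 + 71652410 = 71709886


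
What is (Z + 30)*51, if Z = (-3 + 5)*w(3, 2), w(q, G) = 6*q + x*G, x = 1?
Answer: 3570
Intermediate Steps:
w(q, G) = G + 6*q (w(q, G) = 6*q + 1*G = 6*q + G = G + 6*q)
Z = 40 (Z = (-3 + 5)*(2 + 6*3) = 2*(2 + 18) = 2*20 = 40)
(Z + 30)*51 = (40 + 30)*51 = 70*51 = 3570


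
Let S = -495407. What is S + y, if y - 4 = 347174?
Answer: -148229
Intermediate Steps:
y = 347178 (y = 4 + 347174 = 347178)
S + y = -495407 + 347178 = -148229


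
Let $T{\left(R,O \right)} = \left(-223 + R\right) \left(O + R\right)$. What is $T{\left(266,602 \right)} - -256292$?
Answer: $293616$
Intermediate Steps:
$T{\left(266,602 \right)} - -256292 = \left(266^{2} - 134246 - 59318 + 602 \cdot 266\right) - -256292 = \left(70756 - 134246 - 59318 + 160132\right) + 256292 = 37324 + 256292 = 293616$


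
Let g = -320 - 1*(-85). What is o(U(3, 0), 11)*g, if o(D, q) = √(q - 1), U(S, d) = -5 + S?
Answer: -235*√10 ≈ -743.13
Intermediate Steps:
o(D, q) = √(-1 + q)
g = -235 (g = -320 + 85 = -235)
o(U(3, 0), 11)*g = √(-1 + 11)*(-235) = √10*(-235) = -235*√10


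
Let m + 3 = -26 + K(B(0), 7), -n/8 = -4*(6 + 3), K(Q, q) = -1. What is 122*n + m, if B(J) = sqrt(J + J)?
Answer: 35106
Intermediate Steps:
B(J) = sqrt(2)*sqrt(J) (B(J) = sqrt(2*J) = sqrt(2)*sqrt(J))
n = 288 (n = -(-32)*(6 + 3) = -(-32)*9 = -8*(-36) = 288)
m = -30 (m = -3 + (-26 - 1) = -3 - 27 = -30)
122*n + m = 122*288 - 30 = 35136 - 30 = 35106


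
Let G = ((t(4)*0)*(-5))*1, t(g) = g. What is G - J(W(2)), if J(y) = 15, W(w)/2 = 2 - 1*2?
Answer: -15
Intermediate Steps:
W(w) = 0 (W(w) = 2*(2 - 1*2) = 2*(2 - 2) = 2*0 = 0)
G = 0 (G = ((4*0)*(-5))*1 = (0*(-5))*1 = 0*1 = 0)
G - J(W(2)) = 0 - 1*15 = 0 - 15 = -15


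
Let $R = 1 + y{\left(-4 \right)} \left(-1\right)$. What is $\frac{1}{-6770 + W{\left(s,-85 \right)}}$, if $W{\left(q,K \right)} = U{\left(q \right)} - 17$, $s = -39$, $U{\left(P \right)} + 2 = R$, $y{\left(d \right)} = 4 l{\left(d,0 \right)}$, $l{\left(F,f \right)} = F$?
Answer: $- \frac{1}{6772} \approx -0.00014767$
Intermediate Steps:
$y{\left(d \right)} = 4 d$
$R = 17$ ($R = 1 + 4 \left(-4\right) \left(-1\right) = 1 - -16 = 1 + 16 = 17$)
$U{\left(P \right)} = 15$ ($U{\left(P \right)} = -2 + 17 = 15$)
$W{\left(q,K \right)} = -2$ ($W{\left(q,K \right)} = 15 - 17 = -2$)
$\frac{1}{-6770 + W{\left(s,-85 \right)}} = \frac{1}{-6770 - 2} = \frac{1}{-6772} = - \frac{1}{6772}$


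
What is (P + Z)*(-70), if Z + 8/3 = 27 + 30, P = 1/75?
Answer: -57064/15 ≈ -3804.3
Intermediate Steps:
P = 1/75 ≈ 0.013333
Z = 163/3 (Z = -8/3 + (27 + 30) = -8/3 + 57 = 163/3 ≈ 54.333)
(P + Z)*(-70) = (1/75 + 163/3)*(-70) = (4076/75)*(-70) = -57064/15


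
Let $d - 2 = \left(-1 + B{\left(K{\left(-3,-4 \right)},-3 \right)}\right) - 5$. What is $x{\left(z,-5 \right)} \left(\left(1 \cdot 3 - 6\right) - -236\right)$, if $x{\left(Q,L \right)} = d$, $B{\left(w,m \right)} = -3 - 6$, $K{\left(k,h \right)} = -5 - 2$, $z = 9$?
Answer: $-3029$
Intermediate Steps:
$K{\left(k,h \right)} = -7$
$B{\left(w,m \right)} = -9$ ($B{\left(w,m \right)} = -3 - 6 = -9$)
$d = -13$ ($d = 2 - 15 = -13$)
$x{\left(Q,L \right)} = -13$
$x{\left(z,-5 \right)} \left(\left(1 \cdot 3 - 6\right) - -236\right) = - 13 \left(\left(1 \cdot 3 - 6\right) - -236\right) = - 13 \left(\left(3 - 6\right) + 236\right) = - 13 \left(-3 + 236\right) = \left(-13\right) 233 = -3029$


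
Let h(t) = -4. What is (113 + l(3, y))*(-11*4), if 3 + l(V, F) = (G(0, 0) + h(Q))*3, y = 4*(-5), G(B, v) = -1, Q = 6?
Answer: -4180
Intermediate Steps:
y = -20
l(V, F) = -18 (l(V, F) = -3 + (-1 - 4)*3 = -3 - 5*3 = -3 - 15 = -18)
(113 + l(3, y))*(-11*4) = (113 - 18)*(-11*4) = 95*(-44) = -4180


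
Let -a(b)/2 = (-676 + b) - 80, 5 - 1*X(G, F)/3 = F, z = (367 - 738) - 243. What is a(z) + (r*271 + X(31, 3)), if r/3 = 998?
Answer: 814120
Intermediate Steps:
r = 2994 (r = 3*998 = 2994)
z = -614 (z = -371 - 243 = -614)
X(G, F) = 15 - 3*F
a(b) = 1512 - 2*b (a(b) = -2*((-676 + b) - 80) = -2*(-756 + b) = 1512 - 2*b)
a(z) + (r*271 + X(31, 3)) = (1512 - 2*(-614)) + (2994*271 + (15 - 3*3)) = (1512 + 1228) + (811374 + (15 - 9)) = 2740 + (811374 + 6) = 2740 + 811380 = 814120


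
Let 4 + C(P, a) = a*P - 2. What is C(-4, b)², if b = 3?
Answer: 324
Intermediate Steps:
C(P, a) = -6 + P*a (C(P, a) = -4 + (a*P - 2) = -4 + (P*a - 2) = -4 + (-2 + P*a) = -6 + P*a)
C(-4, b)² = (-6 - 4*3)² = (-6 - 12)² = (-18)² = 324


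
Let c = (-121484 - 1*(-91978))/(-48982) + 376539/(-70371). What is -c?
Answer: 2727877762/574485387 ≈ 4.7484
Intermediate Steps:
c = -2727877762/574485387 (c = (-121484 + 91978)*(-1/48982) + 376539*(-1/70371) = -29506*(-1/48982) - 125513/23457 = 14753/24491 - 125513/23457 = -2727877762/574485387 ≈ -4.7484)
-c = -1*(-2727877762/574485387) = 2727877762/574485387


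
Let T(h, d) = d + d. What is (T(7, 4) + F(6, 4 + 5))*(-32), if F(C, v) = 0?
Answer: -256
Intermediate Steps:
T(h, d) = 2*d
(T(7, 4) + F(6, 4 + 5))*(-32) = (2*4 + 0)*(-32) = (8 + 0)*(-32) = 8*(-32) = -256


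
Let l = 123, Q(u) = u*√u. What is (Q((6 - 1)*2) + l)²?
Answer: 16129 + 2460*√10 ≈ 23908.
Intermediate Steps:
Q(u) = u^(3/2)
(Q((6 - 1)*2) + l)² = (((6 - 1)*2)^(3/2) + 123)² = ((5*2)^(3/2) + 123)² = (10^(3/2) + 123)² = (10*√10 + 123)² = (123 + 10*√10)²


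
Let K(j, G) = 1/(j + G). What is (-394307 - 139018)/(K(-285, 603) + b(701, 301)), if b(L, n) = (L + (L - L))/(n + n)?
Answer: -5104880235/11176 ≈ -4.5677e+5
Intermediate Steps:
K(j, G) = 1/(G + j)
b(L, n) = L/(2*n) (b(L, n) = (L + 0)/((2*n)) = L*(1/(2*n)) = L/(2*n))
(-394307 - 139018)/(K(-285, 603) + b(701, 301)) = (-394307 - 139018)/(1/(603 - 285) + (½)*701/301) = -533325/(1/318 + (½)*701*(1/301)) = -533325/(1/318 + 701/602) = -533325/55880/47859 = -533325*47859/55880 = -5104880235/11176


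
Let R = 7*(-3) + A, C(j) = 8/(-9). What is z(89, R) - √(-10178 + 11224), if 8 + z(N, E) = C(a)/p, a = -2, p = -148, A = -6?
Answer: -2662/333 - √1046 ≈ -40.336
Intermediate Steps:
C(j) = -8/9 (C(j) = 8*(-⅑) = -8/9)
R = -27 (R = 7*(-3) - 6 = -21 - 6 = -27)
z(N, E) = -2662/333 (z(N, E) = -8 - 8/9/(-148) = -8 - 8/9*(-1/148) = -8 + 2/333 = -2662/333)
z(89, R) - √(-10178 + 11224) = -2662/333 - √(-10178 + 11224) = -2662/333 - √1046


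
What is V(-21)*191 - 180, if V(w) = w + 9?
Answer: -2472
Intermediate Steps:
V(w) = 9 + w
V(-21)*191 - 180 = (9 - 21)*191 - 180 = -12*191 - 180 = -2292 - 180 = -2472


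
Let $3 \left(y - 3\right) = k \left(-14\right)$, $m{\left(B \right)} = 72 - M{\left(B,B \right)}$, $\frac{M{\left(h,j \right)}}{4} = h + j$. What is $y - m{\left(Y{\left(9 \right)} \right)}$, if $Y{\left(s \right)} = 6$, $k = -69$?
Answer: $301$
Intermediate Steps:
$M{\left(h,j \right)} = 4 h + 4 j$ ($M{\left(h,j \right)} = 4 \left(h + j\right) = 4 h + 4 j$)
$m{\left(B \right)} = 72 - 8 B$ ($m{\left(B \right)} = 72 - \left(4 B + 4 B\right) = 72 - 8 B$)
$y = 325$ ($y = 3 + \frac{\left(-69\right) \left(-14\right)}{3} = 3 + \frac{1}{3} \cdot 966 = 3 + 322 = 325$)
$y - m{\left(Y{\left(9 \right)} \right)} = 325 - \left(72 - 48\right) = 325 - 24 = 301$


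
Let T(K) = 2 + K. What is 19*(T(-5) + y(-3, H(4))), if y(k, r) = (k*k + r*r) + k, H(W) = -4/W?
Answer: 76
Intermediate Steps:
y(k, r) = k + k² + r² (y(k, r) = (k² + r²) + k = k + k² + r²)
19*(T(-5) + y(-3, H(4))) = 19*((2 - 5) + (-3 + (-3)² + (-4/4)²)) = 19*(-3 + (-3 + 9 + (-4*¼)²)) = 19*(-3 + (-3 + 9 + (-1)²)) = 19*(-3 + (-3 + 9 + 1)) = 19*(-3 + 7) = 19*4 = 76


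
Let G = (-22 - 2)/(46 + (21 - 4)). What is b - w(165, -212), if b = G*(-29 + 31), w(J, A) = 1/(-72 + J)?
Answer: -503/651 ≈ -0.77266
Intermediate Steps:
G = -8/21 (G = -24/(46 + 17) = -24/63 = -24*1/63 = -8/21 ≈ -0.38095)
b = -16/21 (b = -8*(-29 + 31)/21 = -8/21*2 = -16/21 ≈ -0.76190)
b - w(165, -212) = -16/21 - 1/(-72 + 165) = -16/21 - 1/93 = -503/651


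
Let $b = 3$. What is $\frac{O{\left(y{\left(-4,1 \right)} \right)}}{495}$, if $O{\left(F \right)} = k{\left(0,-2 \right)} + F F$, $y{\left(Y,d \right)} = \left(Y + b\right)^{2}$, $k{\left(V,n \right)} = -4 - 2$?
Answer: $- \frac{1}{99} \approx -0.010101$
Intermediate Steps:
$k{\left(V,n \right)} = -6$ ($k{\left(V,n \right)} = -4 - 2 = -6$)
$y{\left(Y,d \right)} = \left(3 + Y\right)^{2}$ ($y{\left(Y,d \right)} = \left(Y + 3\right)^{2} = \left(3 + Y\right)^{2}$)
$O{\left(F \right)} = -6 + F^{2}$ ($O{\left(F \right)} = -6 + F F = -6 + F^{2}$)
$\frac{O{\left(y{\left(-4,1 \right)} \right)}}{495} = \frac{-6 + \left(\left(3 - 4\right)^{2}\right)^{2}}{495} = \left(-6 + \left(\left(-1\right)^{2}\right)^{2}\right) \frac{1}{495} = \left(-6 + 1^{2}\right) \frac{1}{495} = \left(-6 + 1\right) \frac{1}{495} = \left(-5\right) \frac{1}{495} = - \frac{1}{99}$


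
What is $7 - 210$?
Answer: $-203$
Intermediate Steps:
$7 - 210 = -203$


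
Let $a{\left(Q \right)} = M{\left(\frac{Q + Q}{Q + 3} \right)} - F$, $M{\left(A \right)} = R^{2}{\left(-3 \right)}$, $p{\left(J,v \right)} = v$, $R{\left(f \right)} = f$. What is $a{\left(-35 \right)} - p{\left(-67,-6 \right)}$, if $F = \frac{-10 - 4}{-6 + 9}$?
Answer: $\frac{59}{3} \approx 19.667$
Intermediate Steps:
$M{\left(A \right)} = 9$ ($M{\left(A \right)} = \left(-3\right)^{2} = 9$)
$F = - \frac{14}{3} \approx -4.6667$
$a{\left(Q \right)} = \frac{41}{3}$ ($a{\left(Q \right)} = 9 - - \frac{14}{3} = 9 + \frac{14}{3} = \frac{41}{3}$)
$a{\left(-35 \right)} - p{\left(-67,-6 \right)} = \frac{41}{3} - -6 = \frac{41}{3} + 6 = \frac{59}{3}$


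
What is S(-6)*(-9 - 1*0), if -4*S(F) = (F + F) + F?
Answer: -81/2 ≈ -40.500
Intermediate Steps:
S(F) = -3*F/4 (S(F) = -((F + F) + F)/4 = -(2*F + F)/4 = -3*F/4)
S(-6)*(-9 - 1*0) = (-¾*(-6))*(-9 - 1*0) = 9*(-9 + 0)/2 = (9/2)*(-9) = -81/2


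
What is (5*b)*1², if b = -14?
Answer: -70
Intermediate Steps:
(5*b)*1² = (5*(-14))*1² = -70*1 = -70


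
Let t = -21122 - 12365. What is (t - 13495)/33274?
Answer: -23491/16637 ≈ -1.4120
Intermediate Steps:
t = -33487
(t - 13495)/33274 = (-33487 - 13495)/33274 = -46982*1/33274 = -23491/16637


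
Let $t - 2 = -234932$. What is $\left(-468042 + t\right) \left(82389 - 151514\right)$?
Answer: $48592939500$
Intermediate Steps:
$t = -234930$ ($t = 2 - 234932 = -234930$)
$\left(-468042 + t\right) \left(82389 - 151514\right) = \left(-468042 - 234930\right) \left(82389 - 151514\right) = \left(-702972\right) \left(-69125\right) = 48592939500$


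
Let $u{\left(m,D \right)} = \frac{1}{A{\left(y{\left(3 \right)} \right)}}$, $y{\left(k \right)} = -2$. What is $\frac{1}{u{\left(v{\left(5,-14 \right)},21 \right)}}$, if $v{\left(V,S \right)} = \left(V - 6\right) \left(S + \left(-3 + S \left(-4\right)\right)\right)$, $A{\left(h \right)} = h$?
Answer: $-2$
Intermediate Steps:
$v{\left(V,S \right)} = \left(-6 + V\right) \left(-3 - 3 S\right)$ ($v{\left(V,S \right)} = \left(-6 + V\right) \left(S - \left(3 + 4 S\right)\right) = \left(-6 + V\right) \left(-3 - 3 S\right)$)
$u{\left(m,D \right)} = - \frac{1}{2}$ ($u{\left(m,D \right)} = \frac{1}{-2} = - \frac{1}{2}$)
$\frac{1}{u{\left(v{\left(5,-14 \right)},21 \right)}} = \frac{1}{- \frac{1}{2}} = -2$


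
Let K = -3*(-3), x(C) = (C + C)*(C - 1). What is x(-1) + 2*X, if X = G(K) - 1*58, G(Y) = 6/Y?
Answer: -332/3 ≈ -110.67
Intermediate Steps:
x(C) = 2*C*(-1 + C) (x(C) = (2*C)*(-1 + C) = 2*C*(-1 + C))
K = 9
X = -172/3 (X = 6/9 - 1*58 = 6*(⅑) - 58 = ⅔ - 58 = -172/3 ≈ -57.333)
x(-1) + 2*X = 2*(-1)*(-1 - 1) + 2*(-172/3) = 2*(-1)*(-2) - 344/3 = 4 - 344/3 = -332/3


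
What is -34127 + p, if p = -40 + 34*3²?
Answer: -33861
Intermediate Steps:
p = 266 (p = -40 + 34*9 = -40 + 306 = 266)
-34127 + p = -34127 + 266 = -33861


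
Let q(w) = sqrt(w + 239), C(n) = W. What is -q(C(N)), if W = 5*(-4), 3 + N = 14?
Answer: -sqrt(219) ≈ -14.799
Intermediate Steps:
N = 11 (N = -3 + 14 = 11)
W = -20
C(n) = -20
q(w) = sqrt(239 + w)
-q(C(N)) = -sqrt(239 - 20) = -sqrt(219)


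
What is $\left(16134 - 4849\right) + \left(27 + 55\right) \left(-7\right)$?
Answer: $10711$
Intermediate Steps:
$\left(16134 - 4849\right) + \left(27 + 55\right) \left(-7\right) = \left(16134 - 4849\right) + 82 \left(-7\right) = 11285 - 574 = 10711$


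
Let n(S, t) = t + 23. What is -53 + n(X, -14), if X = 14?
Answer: -44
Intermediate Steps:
n(S, t) = 23 + t
-53 + n(X, -14) = -53 + (23 - 14) = -53 + 9 = -44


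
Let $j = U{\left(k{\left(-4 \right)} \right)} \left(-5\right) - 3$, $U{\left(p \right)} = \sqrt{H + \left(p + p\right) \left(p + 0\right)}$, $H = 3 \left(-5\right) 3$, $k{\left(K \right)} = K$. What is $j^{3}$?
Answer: $2898 + 1490 i \sqrt{13} \approx 2898.0 + 5372.3 i$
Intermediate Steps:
$H = -45$ ($H = \left(-15\right) 3 = -45$)
$U{\left(p \right)} = \sqrt{-45 + 2 p^{2}}$ ($U{\left(p \right)} = \sqrt{-45 + \left(p + p\right) \left(p + 0\right)} = \sqrt{-45 + 2 p p} = \sqrt{-45 + 2 p^{2}}$)
$j = -3 - 5 i \sqrt{13}$ ($j = \sqrt{-45 + 2 \left(-4\right)^{2}} \left(-5\right) - 3 = \sqrt{-45 + 2 \cdot 16} \left(-5\right) - 3 = \sqrt{-45 + 32} \left(-5\right) - 3 = \sqrt{-13} \left(-5\right) - 3 = i \sqrt{13} \left(-5\right) - 3 = - 5 i \sqrt{13} - 3 = -3 - 5 i \sqrt{13} \approx -3.0 - 18.028 i$)
$j^{3} = \left(-3 - 5 i \sqrt{13}\right)^{3}$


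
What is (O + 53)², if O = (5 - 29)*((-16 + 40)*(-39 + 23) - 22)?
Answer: 95981209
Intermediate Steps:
O = 9744 (O = -24*(24*(-16) - 22) = -24*(-384 - 22) = -24*(-406) = 9744)
(O + 53)² = (9744 + 53)² = 9797² = 95981209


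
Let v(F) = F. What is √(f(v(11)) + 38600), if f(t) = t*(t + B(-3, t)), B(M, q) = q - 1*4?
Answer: √38798 ≈ 196.97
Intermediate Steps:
B(M, q) = -4 + q (B(M, q) = q - 4 = -4 + q)
f(t) = t*(-4 + 2*t) (f(t) = t*(t + (-4 + t)) = t*(-4 + 2*t))
√(f(v(11)) + 38600) = √(2*11*(-2 + 11) + 38600) = √(2*11*9 + 38600) = √(198 + 38600) = √38798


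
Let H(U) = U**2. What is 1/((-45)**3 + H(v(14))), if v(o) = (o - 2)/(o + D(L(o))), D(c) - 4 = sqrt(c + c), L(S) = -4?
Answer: (-18*sqrt(2) + 79*I)/(9*(-799871*I + 182250*sqrt(2))) ≈ -1.0974e-5 + 1.6021e-11*I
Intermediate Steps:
D(c) = 4 + sqrt(2)*sqrt(c) (D(c) = 4 + sqrt(c + c) = 4 + sqrt(2*c) = 4 + sqrt(2)*sqrt(c))
v(o) = (-2 + o)/(4 + o + 2*I*sqrt(2)) (v(o) = (o - 2)/(o + (4 + sqrt(2)*sqrt(-4))) = (-2 + o)/(o + (4 + sqrt(2)*(2*I))) = (-2 + o)/(o + (4 + 2*I*sqrt(2))) = (-2 + o)/(4 + o + 2*I*sqrt(2)))
1/((-45)**3 + H(v(14))) = 1/((-45)**3 + ((-2 + 14)/(4 + 14 + 2*I*sqrt(2)))**2) = 1/(-91125 + (12/(18 + 2*I*sqrt(2)))**2) = 1/(-91125 + 144/(18 + 2*I*sqrt(2))**2)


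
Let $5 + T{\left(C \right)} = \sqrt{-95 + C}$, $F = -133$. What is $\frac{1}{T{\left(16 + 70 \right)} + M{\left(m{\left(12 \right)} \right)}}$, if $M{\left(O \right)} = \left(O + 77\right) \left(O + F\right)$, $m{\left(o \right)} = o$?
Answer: $- \frac{10774}{116079085} - \frac{3 i}{116079085} \approx -9.2816 \cdot 10^{-5} - 2.5844 \cdot 10^{-8} i$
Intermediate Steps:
$T{\left(C \right)} = -5 + \sqrt{-95 + C}$
$M{\left(O \right)} = \left(-133 + O\right) \left(77 + O\right)$ ($M{\left(O \right)} = \left(O + 77\right) \left(O - 133\right) = \left(77 + O\right) \left(-133 + O\right) = \left(-133 + O\right) \left(77 + O\right)$)
$\frac{1}{T{\left(16 + 70 \right)} + M{\left(m{\left(12 \right)} \right)}} = \frac{1}{\left(-5 + \sqrt{-95 + \left(16 + 70\right)}\right) - \left(10913 - 144\right)} = \frac{1}{\left(-5 + \sqrt{-95 + 86}\right) - 10769} = \frac{1}{\left(-5 + \sqrt{-9}\right) - 10769} = \frac{1}{\left(-5 + 3 i\right) - 10769} = \frac{1}{-10774 + 3 i} = \frac{-10774 - 3 i}{116079085}$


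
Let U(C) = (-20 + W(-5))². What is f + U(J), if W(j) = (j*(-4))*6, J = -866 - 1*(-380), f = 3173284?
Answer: 3183284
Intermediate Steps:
J = -486 (J = -866 + 380 = -486)
W(j) = -24*j (W(j) = -4*j*6 = -24*j)
U(C) = 10000 (U(C) = (-20 - 24*(-5))² = (-20 + 120)² = 100² = 10000)
f + U(J) = 3173284 + 10000 = 3183284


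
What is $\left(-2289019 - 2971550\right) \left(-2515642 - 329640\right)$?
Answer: $14967802285458$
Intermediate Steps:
$\left(-2289019 - 2971550\right) \left(-2515642 - 329640\right) = \left(-2289019 - 2971550\right) \left(-2845282\right) = \left(-5260569\right) \left(-2845282\right) = 14967802285458$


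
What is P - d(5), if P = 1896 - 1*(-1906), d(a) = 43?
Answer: 3759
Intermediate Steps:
P = 3802 (P = 1896 + 1906 = 3802)
P - d(5) = 3802 - 1*43 = 3802 - 43 = 3759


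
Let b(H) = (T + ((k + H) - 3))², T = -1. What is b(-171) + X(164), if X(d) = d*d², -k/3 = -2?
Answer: 4439505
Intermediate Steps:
k = 6 (k = -3*(-2) = 6)
X(d) = d³
b(H) = (2 + H)² (b(H) = (-1 + ((6 + H) - 3))² = (-1 + (3 + H))² = (2 + H)²)
b(-171) + X(164) = (2 - 171)² + 164³ = (-169)² + 4410944 = 28561 + 4410944 = 4439505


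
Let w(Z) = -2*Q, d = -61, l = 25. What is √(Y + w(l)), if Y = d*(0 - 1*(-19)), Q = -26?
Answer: 3*I*√123 ≈ 33.272*I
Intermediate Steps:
Y = -1159 (Y = -61*(0 - 1*(-19)) = -61*(0 + 19) = -61*19 = -1159)
w(Z) = 52 (w(Z) = -2*(-26) = 52)
√(Y + w(l)) = √(-1159 + 52) = √(-1107) = 3*I*√123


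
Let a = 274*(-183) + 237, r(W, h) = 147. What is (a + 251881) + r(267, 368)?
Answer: 202123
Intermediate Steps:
a = -49905 (a = -50142 + 237 = -49905)
(a + 251881) + r(267, 368) = (-49905 + 251881) + 147 = 201976 + 147 = 202123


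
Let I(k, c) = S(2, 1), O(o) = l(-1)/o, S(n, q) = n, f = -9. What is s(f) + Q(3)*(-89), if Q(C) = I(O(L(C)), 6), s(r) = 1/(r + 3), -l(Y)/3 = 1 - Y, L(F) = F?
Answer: -1069/6 ≈ -178.17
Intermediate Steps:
l(Y) = -3 + 3*Y (l(Y) = -3*(1 - Y) = -3 + 3*Y)
s(r) = 1/(3 + r)
O(o) = -6/o (O(o) = (-3 + 3*(-1))/o = (-3 - 3)/o = -6/o)
I(k, c) = 2
Q(C) = 2
s(f) + Q(3)*(-89) = 1/(3 - 9) + 2*(-89) = 1/(-6) - 178 = -⅙ - 178 = -1069/6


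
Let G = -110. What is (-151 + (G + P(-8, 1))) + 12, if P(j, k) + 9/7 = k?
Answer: -1745/7 ≈ -249.29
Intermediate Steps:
P(j, k) = -9/7 + k
(-151 + (G + P(-8, 1))) + 12 = (-151 + (-110 + (-9/7 + 1))) + 12 = (-151 + (-110 - 2/7)) + 12 = (-151 - 772/7) + 12 = -1829/7 + 12 = -1745/7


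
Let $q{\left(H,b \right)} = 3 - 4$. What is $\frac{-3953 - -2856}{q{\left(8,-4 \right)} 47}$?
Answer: $\frac{1097}{47} \approx 23.34$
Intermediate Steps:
$q{\left(H,b \right)} = -1$ ($q{\left(H,b \right)} = 3 - 4 = -1$)
$\frac{-3953 - -2856}{q{\left(8,-4 \right)} 47} = \frac{-3953 - -2856}{\left(-1\right) 47} = \frac{-3953 + 2856}{-47} = \left(-1097\right) \left(- \frac{1}{47}\right) = \frac{1097}{47}$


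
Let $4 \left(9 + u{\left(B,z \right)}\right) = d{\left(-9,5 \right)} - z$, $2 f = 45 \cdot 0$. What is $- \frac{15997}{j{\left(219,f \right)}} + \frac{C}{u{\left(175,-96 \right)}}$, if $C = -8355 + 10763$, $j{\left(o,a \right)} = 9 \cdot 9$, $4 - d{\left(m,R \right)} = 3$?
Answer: $- \frac{195625}{4941} \approx -39.592$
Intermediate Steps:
$f = 0$ ($f = \frac{45 \cdot 0}{2} = \frac{1}{2} \cdot 0 = 0$)
$d{\left(m,R \right)} = 1$ ($d{\left(m,R \right)} = 4 - 3 = 1$)
$u{\left(B,z \right)} = - \frac{35}{4} - \frac{z}{4}$ ($u{\left(B,z \right)} = -9 + \frac{1 - z}{4} = -9 - \left(- \frac{1}{4} + \frac{z}{4}\right) = - \frac{35}{4} - \frac{z}{4}$)
$j{\left(o,a \right)} = 81$
$C = 2408$
$- \frac{15997}{j{\left(219,f \right)}} + \frac{C}{u{\left(175,-96 \right)}} = - \frac{15997}{81} + \frac{2408}{- \frac{35}{4} - -24} = \left(-15997\right) \frac{1}{81} + \frac{2408}{- \frac{35}{4} + 24} = - \frac{15997}{81} + \frac{2408}{\frac{61}{4}} = - \frac{15997}{81} + 2408 \cdot \frac{4}{61} = - \frac{15997}{81} + \frac{9632}{61} = - \frac{195625}{4941}$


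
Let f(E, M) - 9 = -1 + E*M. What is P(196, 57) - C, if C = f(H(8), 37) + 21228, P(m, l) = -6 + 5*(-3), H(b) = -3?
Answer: -21146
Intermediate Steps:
f(E, M) = 8 + E*M (f(E, M) = 9 + (-1 + E*M) = 8 + E*M)
P(m, l) = -21 (P(m, l) = -6 - 15 = -21)
C = 21125 (C = (8 - 3*37) + 21228 = (8 - 111) + 21228 = -103 + 21228 = 21125)
P(196, 57) - C = -21 - 1*21125 = -21 - 21125 = -21146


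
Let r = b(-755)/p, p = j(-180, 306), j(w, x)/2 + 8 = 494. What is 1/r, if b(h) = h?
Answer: -972/755 ≈ -1.2874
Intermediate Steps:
j(w, x) = 972 (j(w, x) = -16 + 2*494 = -16 + 988 = 972)
p = 972
r = -755/972 ≈ -0.77675
1/r = 1/(-755/972) = -972/755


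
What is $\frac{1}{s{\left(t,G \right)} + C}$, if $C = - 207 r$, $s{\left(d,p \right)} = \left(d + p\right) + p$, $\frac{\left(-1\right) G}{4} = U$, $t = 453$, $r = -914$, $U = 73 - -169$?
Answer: $\frac{1}{187715} \approx 5.3272 \cdot 10^{-6}$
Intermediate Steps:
$U = 242$ ($U = 73 + 169 = 242$)
$G = -968$ ($G = \left(-4\right) 242 = -968$)
$s{\left(d,p \right)} = d + 2 p$
$C = 189198$ ($C = \left(-207\right) \left(-914\right) = 189198$)
$\frac{1}{s{\left(t,G \right)} + C} = \frac{1}{\left(453 + 2 \left(-968\right)\right) + 189198} = \frac{1}{\left(453 - 1936\right) + 189198} = \frac{1}{-1483 + 189198} = \frac{1}{187715}$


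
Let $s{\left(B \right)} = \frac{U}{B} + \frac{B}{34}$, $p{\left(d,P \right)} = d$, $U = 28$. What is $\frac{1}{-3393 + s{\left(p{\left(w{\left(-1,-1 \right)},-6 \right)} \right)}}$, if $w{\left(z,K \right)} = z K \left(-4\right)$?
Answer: $- \frac{17}{57802} \approx -0.00029411$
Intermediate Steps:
$w{\left(z,K \right)} = - 4 K z$ ($w{\left(z,K \right)} = K z \left(-4\right) = - 4 K z$)
$s{\left(B \right)} = \frac{28}{B} + \frac{B}{34}$
$\frac{1}{-3393 + s{\left(p{\left(w{\left(-1,-1 \right)},-6 \right)} \right)}} = \frac{1}{-3393 + \left(\frac{28}{\left(-4\right) \left(-1\right) \left(-1\right)} + \frac{\left(-4\right) \left(-1\right) \left(-1\right)}{34}\right)} = \frac{1}{-3393 + \left(\frac{28}{-4} + \frac{1}{34} \left(-4\right)\right)} = \frac{1}{-3393 + \left(28 \left(- \frac{1}{4}\right) - \frac{2}{17}\right)} = \frac{1}{-3393 - \frac{121}{17}} = \frac{1}{- \frac{57802}{17}} = - \frac{17}{57802}$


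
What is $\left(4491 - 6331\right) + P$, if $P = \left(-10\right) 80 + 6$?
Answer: $-2634$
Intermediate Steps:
$P = -794$ ($P = -800 + 6 = -794$)
$\left(4491 - 6331\right) + P = \left(4491 - 6331\right) - 794 = -1840 - 794 = -2634$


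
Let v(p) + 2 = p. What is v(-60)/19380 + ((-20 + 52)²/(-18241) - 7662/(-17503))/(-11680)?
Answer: -343478561671/106279337592240 ≈ -0.0032318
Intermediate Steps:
v(p) = -2 + p
v(-60)/19380 + ((-20 + 52)²/(-18241) - 7662/(-17503))/(-11680) = (-2 - 60)/19380 + ((-20 + 52)²/(-18241) - 7662/(-17503))/(-11680) = -62*1/19380 + (32²*(-1/18241) - 7662*(-1/17503))*(-1/11680) = -31/9690 + (1024*(-1/18241) + 7662/17503)*(-1/11680) = -31/9690 + (-1024/18241 + 7662/17503)*(-1/11680) = -31/9690 + (121839470/319272223)*(-1/11680) = -31/9690 - 12183947/372909956464 = -343478561671/106279337592240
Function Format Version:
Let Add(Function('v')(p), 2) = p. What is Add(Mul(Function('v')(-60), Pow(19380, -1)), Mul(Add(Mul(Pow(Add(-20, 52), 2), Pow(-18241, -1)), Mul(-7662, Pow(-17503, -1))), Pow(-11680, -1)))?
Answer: Rational(-343478561671, 106279337592240) ≈ -0.0032318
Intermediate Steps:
Function('v')(p) = Add(-2, p)
Add(Mul(Function('v')(-60), Pow(19380, -1)), Mul(Add(Mul(Pow(Add(-20, 52), 2), Pow(-18241, -1)), Mul(-7662, Pow(-17503, -1))), Pow(-11680, -1))) = Add(Mul(Add(-2, -60), Pow(19380, -1)), Mul(Add(Mul(Pow(Add(-20, 52), 2), Pow(-18241, -1)), Mul(-7662, Pow(-17503, -1))), Pow(-11680, -1))) = Add(Mul(-62, Rational(1, 19380)), Mul(Add(Mul(Pow(32, 2), Rational(-1, 18241)), Mul(-7662, Rational(-1, 17503))), Rational(-1, 11680))) = Add(Rational(-31, 9690), Mul(Add(Mul(1024, Rational(-1, 18241)), Rational(7662, 17503)), Rational(-1, 11680))) = Add(Rational(-31, 9690), Mul(Add(Rational(-1024, 18241), Rational(7662, 17503)), Rational(-1, 11680))) = Add(Rational(-31, 9690), Mul(Rational(121839470, 319272223), Rational(-1, 11680))) = Add(Rational(-31, 9690), Rational(-12183947, 372909956464)) = Rational(-343478561671, 106279337592240)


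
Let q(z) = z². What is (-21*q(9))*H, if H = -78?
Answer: 132678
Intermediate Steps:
(-21*q(9))*H = -21*9²*(-78) = -21*81*(-78) = -1701*(-78) = 132678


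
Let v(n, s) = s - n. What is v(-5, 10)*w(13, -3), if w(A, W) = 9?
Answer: 135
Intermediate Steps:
v(-5, 10)*w(13, -3) = (10 - 1*(-5))*9 = (10 + 5)*9 = 15*9 = 135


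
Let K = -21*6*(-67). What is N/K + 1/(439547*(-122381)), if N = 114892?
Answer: 441449543146043/32436697448421 ≈ 13.610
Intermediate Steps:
K = 8442 (K = -126*(-67) = 8442)
N/K + 1/(439547*(-122381)) = 114892/8442 + 1/(439547*(-122381)) = 114892*(1/8442) + (1/439547)*(-1/122381) = 57446/4221 - 1/53792201407 = 441449543146043/32436697448421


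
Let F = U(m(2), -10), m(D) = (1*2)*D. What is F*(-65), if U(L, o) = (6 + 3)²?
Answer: -5265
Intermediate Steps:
m(D) = 2*D
U(L, o) = 81 (U(L, o) = 9² = 81)
F = 81
F*(-65) = 81*(-65) = -5265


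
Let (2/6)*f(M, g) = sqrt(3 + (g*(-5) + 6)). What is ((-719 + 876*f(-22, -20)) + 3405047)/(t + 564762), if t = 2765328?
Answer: 567388/555015 + 146*sqrt(109)/185005 ≈ 1.0305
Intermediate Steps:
f(M, g) = 3*sqrt(9 - 5*g) (f(M, g) = 3*sqrt(3 + (g*(-5) + 6)) = 3*sqrt(3 + (-5*g + 6)) = 3*sqrt(3 + (6 - 5*g)) = 3*sqrt(9 - 5*g))
((-719 + 876*f(-22, -20)) + 3405047)/(t + 564762) = ((-719 + 876*(3*sqrt(9 - 5*(-20)))) + 3405047)/(2765328 + 564762) = ((-719 + 876*(3*sqrt(9 + 100))) + 3405047)/3330090 = ((-719 + 876*(3*sqrt(109))) + 3405047)*(1/3330090) = ((-719 + 2628*sqrt(109)) + 3405047)*(1/3330090) = (3404328 + 2628*sqrt(109))*(1/3330090) = 567388/555015 + 146*sqrt(109)/185005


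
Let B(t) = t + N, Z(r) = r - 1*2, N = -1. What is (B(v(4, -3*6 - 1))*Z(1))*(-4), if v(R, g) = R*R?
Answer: 60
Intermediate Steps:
Z(r) = -2 + r (Z(r) = r - 2 = -2 + r)
v(R, g) = R**2
B(t) = -1 + t (B(t) = t - 1 = -1 + t)
(B(v(4, -3*6 - 1))*Z(1))*(-4) = ((-1 + 4**2)*(-2 + 1))*(-4) = ((-1 + 16)*(-1))*(-4) = (15*(-1))*(-4) = -15*(-4) = 60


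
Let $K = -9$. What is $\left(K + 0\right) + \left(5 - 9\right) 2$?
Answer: $-17$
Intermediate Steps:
$\left(K + 0\right) + \left(5 - 9\right) 2 = \left(-9 + 0\right) + \left(5 - 9\right) 2 = -9 - 8 = -17$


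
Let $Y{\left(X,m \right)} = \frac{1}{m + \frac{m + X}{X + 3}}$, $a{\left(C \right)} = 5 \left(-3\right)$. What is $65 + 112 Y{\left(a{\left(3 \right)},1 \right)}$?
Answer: $\frac{1517}{13} \approx 116.69$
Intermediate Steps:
$a{\left(C \right)} = -15$
$Y{\left(X,m \right)} = \frac{1}{m + \frac{X + m}{3 + X}}$
$65 + 112 Y{\left(a{\left(3 \right)},1 \right)} = 65 + 112 \frac{3 - 15}{-15 + 4 \cdot 1 - 15} = 65 + 112 \frac{1}{-15 + 4 - 15} \left(-12\right) = 65 + 112 \frac{1}{-26} \left(-12\right) = 65 + 112 \left(\left(- \frac{1}{26}\right) \left(-12\right)\right) = 65 + 112 \cdot \frac{6}{13} = 65 + \frac{672}{13} = \frac{1517}{13}$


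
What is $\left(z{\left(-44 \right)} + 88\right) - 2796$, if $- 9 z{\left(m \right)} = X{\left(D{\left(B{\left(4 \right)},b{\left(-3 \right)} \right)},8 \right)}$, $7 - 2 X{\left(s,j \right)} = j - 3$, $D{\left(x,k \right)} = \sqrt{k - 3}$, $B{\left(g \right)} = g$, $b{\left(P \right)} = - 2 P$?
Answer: $- \frac{24373}{9} \approx -2708.1$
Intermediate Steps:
$D{\left(x,k \right)} = \sqrt{-3 + k}$
$X{\left(s,j \right)} = 5 - \frac{j}{2}$ ($X{\left(s,j \right)} = \frac{7}{2} - \frac{j - 3}{2} = \frac{7}{2} - \frac{-3 + j}{2} = \frac{7}{2} - \left(- \frac{3}{2} + \frac{j}{2}\right) = 5 - \frac{j}{2}$)
$z{\left(m \right)} = - \frac{1}{9}$ ($z{\left(m \right)} = - \frac{5 - 4}{9} = \left(- \frac{1}{9}\right) 1 = - \frac{1}{9}$)
$\left(z{\left(-44 \right)} + 88\right) - 2796 = \left(- \frac{1}{9} + 88\right) - 2796 = \frac{791}{9} - 2796 = - \frac{24373}{9}$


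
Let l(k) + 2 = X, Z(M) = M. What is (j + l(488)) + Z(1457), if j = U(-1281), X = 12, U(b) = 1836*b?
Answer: -2350449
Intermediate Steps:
j = -2351916 (j = 1836*(-1281) = -2351916)
l(k) = 10 (l(k) = -2 + 12 = 10)
(j + l(488)) + Z(1457) = (-2351916 + 10) + 1457 = -2351906 + 1457 = -2350449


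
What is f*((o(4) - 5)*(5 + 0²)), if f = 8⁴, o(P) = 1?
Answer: -81920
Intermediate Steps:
f = 4096
f*((o(4) - 5)*(5 + 0²)) = 4096*((1 - 5)*(5 + 0²)) = 4096*(-4*(5 + 0)) = 4096*(-4*5) = 4096*(-20) = -81920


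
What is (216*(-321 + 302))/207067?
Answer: -4104/207067 ≈ -0.019820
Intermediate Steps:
(216*(-321 + 302))/207067 = (216*(-19))*(1/207067) = -4104*1/207067 = -4104/207067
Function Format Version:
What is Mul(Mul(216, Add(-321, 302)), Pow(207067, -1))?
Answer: Rational(-4104, 207067) ≈ -0.019820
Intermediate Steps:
Mul(Mul(216, Add(-321, 302)), Pow(207067, -1)) = Mul(Mul(216, -19), Rational(1, 207067)) = Mul(-4104, Rational(1, 207067)) = Rational(-4104, 207067)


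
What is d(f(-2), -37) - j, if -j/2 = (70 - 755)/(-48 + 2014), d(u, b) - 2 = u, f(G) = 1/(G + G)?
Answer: 4141/3932 ≈ 1.0532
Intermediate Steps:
f(G) = 1/(2*G)
d(u, b) = 2 + u
j = 685/983 (j = -2*(70 - 755)/(-48 + 2014) = -(-1370)/1966 = -2*(-685/1966) = 685/983 ≈ 0.69685)
d(f(-2), -37) - j = (2 + (½)/(-2)) - 1*685/983 = (2 + (½)*(-½)) - 685/983 = (2 - ¼) - 685/983 = 7/4 - 685/983 = 4141/3932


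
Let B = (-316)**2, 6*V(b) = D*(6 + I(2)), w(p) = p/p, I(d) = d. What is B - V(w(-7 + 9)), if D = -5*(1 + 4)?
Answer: 299668/3 ≈ 99889.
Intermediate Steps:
D = -25 (D = -5*5 = -25)
w(p) = 1
V(b) = -100/3 (V(b) = (-25*(6 + 2))/6 = (-25*8)/6 = (1/6)*(-200) = -100/3)
B = 99856
B - V(w(-7 + 9)) = 99856 - 1*(-100/3) = 99856 + 100/3 = 299668/3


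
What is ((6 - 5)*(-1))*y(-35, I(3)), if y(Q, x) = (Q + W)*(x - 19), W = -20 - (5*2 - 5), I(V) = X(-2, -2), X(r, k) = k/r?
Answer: -1080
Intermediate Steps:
I(V) = 1 (I(V) = -2/(-2) = -2*(-½) = 1)
W = -25 (W = -20 - (10 - 5) = -20 - 1*5 = -20 - 5 = -25)
y(Q, x) = (-25 + Q)*(-19 + x) (y(Q, x) = (Q - 25)*(x - 19) = (-25 + Q)*(-19 + x))
((6 - 5)*(-1))*y(-35, I(3)) = ((6 - 5)*(-1))*(475 - 25*1 - 19*(-35) - 35*1) = (1*(-1))*(475 - 25 + 665 - 35) = -1*1080 = -1080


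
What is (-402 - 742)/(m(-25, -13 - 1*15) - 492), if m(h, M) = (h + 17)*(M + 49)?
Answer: 26/15 ≈ 1.7333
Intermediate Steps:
m(h, M) = (17 + h)*(49 + M)
(-402 - 742)/(m(-25, -13 - 1*15) - 492) = (-402 - 742)/((833 + 17*(-13 - 1*15) + 49*(-25) + (-13 - 1*15)*(-25)) - 492) = -1144/((833 + 17*(-13 - 15) - 1225 + (-13 - 15)*(-25)) - 492) = -1144/((833 + 17*(-28) - 1225 - 28*(-25)) - 492) = -1144/((833 - 476 - 1225 + 700) - 492) = -1144/(-168 - 492) = -1144/(-660) = -1144*(-1/660) = 26/15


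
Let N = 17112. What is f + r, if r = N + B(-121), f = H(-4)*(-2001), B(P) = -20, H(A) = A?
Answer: 25096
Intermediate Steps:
f = 8004 (f = -4*(-2001) = 8004)
r = 17092 (r = 17112 - 20 = 17092)
f + r = 8004 + 17092 = 25096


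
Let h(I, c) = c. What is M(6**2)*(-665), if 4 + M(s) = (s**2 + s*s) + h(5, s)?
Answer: -1744960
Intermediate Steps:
M(s) = -4 + s + 2*s**2 (M(s) = -4 + ((s**2 + s*s) + s) = -4 + ((s**2 + s**2) + s) = -4 + (2*s**2 + s) = -4 + (s + 2*s**2) = -4 + s + 2*s**2)
M(6**2)*(-665) = (-4 + 6**2 + 2*(6**2)**2)*(-665) = (-4 + 36 + 2*36**2)*(-665) = (-4 + 36 + 2*1296)*(-665) = (-4 + 36 + 2592)*(-665) = 2624*(-665) = -1744960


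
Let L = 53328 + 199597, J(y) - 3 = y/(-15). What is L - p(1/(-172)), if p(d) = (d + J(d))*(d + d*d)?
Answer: 3217489496191/12721120 ≈ 2.5293e+5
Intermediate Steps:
J(y) = 3 - y/15 (J(y) = 3 + y/(-15) = 3 + y*(-1/15) = 3 - y/15)
L = 252925
p(d) = (3 + 14*d/15)*(d + d²) (p(d) = (d + (3 - d/15))*(d + d*d) = (3 + 14*d/15)*(d + d²))
L - p(1/(-172)) = 252925 - (45 + 14*(1/(-172))² + 59/(-172))/(15*(-172)) = 252925 - (-1)*(45 + 14*(-1/172)² + 59*(-1/172))/(15*172) = 252925 - (-1)*(45 + 14*(1/29584) - 59/172)/(15*172) = 252925 - (-1)*(45 + 7/14792 - 59/172)/(15*172) = 252925 - (-1)*660573/(15*172*14792) = 252925 - 1*(-220191/12721120) = 252925 + 220191/12721120 = 3217489496191/12721120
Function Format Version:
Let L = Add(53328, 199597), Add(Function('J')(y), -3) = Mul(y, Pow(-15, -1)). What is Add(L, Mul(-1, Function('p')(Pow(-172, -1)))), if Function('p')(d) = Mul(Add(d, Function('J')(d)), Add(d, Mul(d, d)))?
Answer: Rational(3217489496191, 12721120) ≈ 2.5293e+5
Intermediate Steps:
Function('J')(y) = Add(3, Mul(Rational(-1, 15), y)) (Function('J')(y) = Add(3, Mul(y, Pow(-15, -1))) = Add(3, Mul(y, Rational(-1, 15))) = Add(3, Mul(Rational(-1, 15), y)))
L = 252925
Function('p')(d) = Mul(Add(3, Mul(Rational(14, 15), d)), Add(d, Pow(d, 2))) (Function('p')(d) = Mul(Add(d, Add(3, Mul(Rational(-1, 15), d))), Add(d, Mul(d, d))) = Mul(Add(3, Mul(Rational(14, 15), d)), Add(d, Pow(d, 2))))
Add(L, Mul(-1, Function('p')(Pow(-172, -1)))) = Add(252925, Mul(-1, Mul(Rational(1, 15), Pow(-172, -1), Add(45, Mul(14, Pow(Pow(-172, -1), 2)), Mul(59, Pow(-172, -1)))))) = Add(252925, Mul(-1, Mul(Rational(1, 15), Rational(-1, 172), Add(45, Mul(14, Pow(Rational(-1, 172), 2)), Mul(59, Rational(-1, 172)))))) = Add(252925, Mul(-1, Mul(Rational(1, 15), Rational(-1, 172), Add(45, Mul(14, Rational(1, 29584)), Rational(-59, 172))))) = Add(252925, Mul(-1, Mul(Rational(1, 15), Rational(-1, 172), Add(45, Rational(7, 14792), Rational(-59, 172))))) = Add(252925, Mul(-1, Mul(Rational(1, 15), Rational(-1, 172), Rational(660573, 14792)))) = Add(252925, Mul(-1, Rational(-220191, 12721120))) = Add(252925, Rational(220191, 12721120)) = Rational(3217489496191, 12721120)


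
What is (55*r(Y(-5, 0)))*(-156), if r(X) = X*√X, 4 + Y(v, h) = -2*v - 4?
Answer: -17160*√2 ≈ -24268.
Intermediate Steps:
Y(v, h) = -8 - 2*v (Y(v, h) = -4 + (-2*v - 4) = -4 + (-4 - 2*v) = -8 - 2*v)
r(X) = X^(3/2)
(55*r(Y(-5, 0)))*(-156) = (55*(-8 - 2*(-5))^(3/2))*(-156) = (55*(-8 + 10)^(3/2))*(-156) = (55*2^(3/2))*(-156) = (55*(2*√2))*(-156) = (110*√2)*(-156) = -17160*√2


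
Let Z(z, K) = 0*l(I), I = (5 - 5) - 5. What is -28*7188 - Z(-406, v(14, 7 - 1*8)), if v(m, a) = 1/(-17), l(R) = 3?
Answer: -201264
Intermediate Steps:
I = -5 (I = 0 - 5 = -5)
v(m, a) = -1/17
Z(z, K) = 0 (Z(z, K) = 0*3 = 0)
-28*7188 - Z(-406, v(14, 7 - 1*8)) = -28*7188 - 1*0 = -201264 + 0 = -201264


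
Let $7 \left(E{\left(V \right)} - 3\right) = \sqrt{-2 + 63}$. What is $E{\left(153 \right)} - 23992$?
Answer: $-23989 + \frac{\sqrt{61}}{7} \approx -23988.0$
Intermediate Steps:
$E{\left(V \right)} = 3 + \frac{\sqrt{61}}{7}$ ($E{\left(V \right)} = 3 + \frac{\sqrt{-2 + 63}}{7} = 3 + \frac{\sqrt{61}}{7}$)
$E{\left(153 \right)} - 23992 = \left(3 + \frac{\sqrt{61}}{7}\right) - 23992 = -23989 + \frac{\sqrt{61}}{7}$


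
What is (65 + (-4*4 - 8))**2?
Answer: 1681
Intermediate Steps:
(65 + (-4*4 - 8))**2 = (65 + (-16 - 8))**2 = (65 - 24)**2 = 41**2 = 1681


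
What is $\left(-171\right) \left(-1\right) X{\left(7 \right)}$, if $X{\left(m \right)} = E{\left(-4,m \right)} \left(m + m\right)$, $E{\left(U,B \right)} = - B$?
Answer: $-16758$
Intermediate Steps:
$X{\left(m \right)} = - 2 m^{2}$ ($X{\left(m \right)} = - m \left(m + m\right) = - m 2 m = - 2 m^{2}$)
$\left(-171\right) \left(-1\right) X{\left(7 \right)} = \left(-171\right) \left(-1\right) \left(- 2 \cdot 7^{2}\right) = 171 \left(\left(-2\right) 49\right) = 171 \left(-98\right) = -16758$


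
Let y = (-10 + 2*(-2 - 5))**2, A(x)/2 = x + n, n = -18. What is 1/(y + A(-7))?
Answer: 1/526 ≈ 0.0019011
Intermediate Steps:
A(x) = -36 + 2*x (A(x) = 2*(x - 18) = 2*(-18 + x) = -36 + 2*x)
y = 576 (y = (-10 + 2*(-7))**2 = (-10 - 14)**2 = (-24)**2 = 576)
1/(y + A(-7)) = 1/(576 + (-36 + 2*(-7))) = 1/(576 + (-36 - 14)) = 1/(576 - 50) = 1/526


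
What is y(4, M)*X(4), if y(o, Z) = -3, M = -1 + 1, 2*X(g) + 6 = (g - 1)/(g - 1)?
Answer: 15/2 ≈ 7.5000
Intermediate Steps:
X(g) = -5/2 (X(g) = -3 + ((g - 1)/(g - 1))/2 = -3 + ((-1 + g)/(-1 + g))/2 = -3 + (½)*1 = -3 + ½ = -5/2)
M = 0
y(4, M)*X(4) = -3*(-5/2) = 15/2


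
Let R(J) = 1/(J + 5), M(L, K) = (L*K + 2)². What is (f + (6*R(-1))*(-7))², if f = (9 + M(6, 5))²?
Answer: 4554626100649/4 ≈ 1.1387e+12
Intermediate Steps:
M(L, K) = (2 + K*L)² (M(L, K) = (K*L + 2)² = (2 + K*L)²)
R(J) = 1/(5 + J)
f = 1067089 (f = (9 + (2 + 5*6)²)² = (9 + (2 + 30)²)² = (9 + 32²)² = (9 + 1024)² = 1033² = 1067089)
(f + (6*R(-1))*(-7))² = (1067089 + (6/(5 - 1))*(-7))² = (1067089 + (6/4)*(-7))² = (1067089 + (6*(¼))*(-7))² = (1067089 + (3/2)*(-7))² = (1067089 - 21/2)² = (2134157/2)² = 4554626100649/4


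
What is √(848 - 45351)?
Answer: I*√44503 ≈ 210.96*I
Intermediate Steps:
√(848 - 45351) = √(-44503) = I*√44503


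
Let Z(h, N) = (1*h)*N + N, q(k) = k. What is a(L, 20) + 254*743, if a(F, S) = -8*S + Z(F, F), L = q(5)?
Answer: 188592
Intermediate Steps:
L = 5
Z(h, N) = N + N*h (Z(h, N) = h*N + N = N*h + N = N + N*h)
a(F, S) = -8*S + F*(1 + F)
a(L, 20) + 254*743 = (-8*20 + 5*(1 + 5)) + 254*743 = (-160 + 5*6) + 188722 = (-160 + 30) + 188722 = -130 + 188722 = 188592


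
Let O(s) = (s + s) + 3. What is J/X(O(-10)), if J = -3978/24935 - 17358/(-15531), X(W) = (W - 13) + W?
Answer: -123679804/6067159265 ≈ -0.020385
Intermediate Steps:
O(s) = 3 + 2*s (O(s) = 2*s + 3 = 3 + 2*s)
X(W) = -13 + 2*W (X(W) = (-13 + W) + W = -13 + 2*W)
J = 123679804/129088495 (J = -3978*1/24935 - 17358*(-1/15531) = -3978/24935 + 5786/5177 = 123679804/129088495 ≈ 0.95810)
J/X(O(-10)) = 123679804/(129088495*(-13 + 2*(3 + 2*(-10)))) = 123679804/(129088495*(-13 + 2*(3 - 20))) = 123679804/(129088495*(-13 + 2*(-17))) = 123679804/(129088495*(-13 - 34)) = (123679804/129088495)/(-47) = (123679804/129088495)*(-1/47) = -123679804/6067159265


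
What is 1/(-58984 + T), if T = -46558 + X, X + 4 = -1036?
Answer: -1/106582 ≈ -9.3824e-6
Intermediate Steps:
X = -1040 (X = -4 - 1036 = -1040)
T = -47598 (T = -46558 - 1040 = -47598)
1/(-58984 + T) = 1/(-58984 - 47598) = 1/(-106582) = -1/106582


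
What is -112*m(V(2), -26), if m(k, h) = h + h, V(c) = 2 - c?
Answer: 5824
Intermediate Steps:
m(k, h) = 2*h
-112*m(V(2), -26) = -224*(-26) = -112*(-52) = 5824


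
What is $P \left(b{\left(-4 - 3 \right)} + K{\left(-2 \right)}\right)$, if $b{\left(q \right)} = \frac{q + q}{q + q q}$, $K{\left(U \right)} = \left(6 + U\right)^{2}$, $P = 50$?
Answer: $\frac{2350}{3} \approx 783.33$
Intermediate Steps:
$b{\left(q \right)} = \frac{2 q}{q + q^{2}}$
$P \left(b{\left(-4 - 3 \right)} + K{\left(-2 \right)}\right) = 50 \left(\frac{2}{1 - 7} + \left(6 - 2\right)^{2}\right) = 50 \left(\frac{2}{1 - 7} + 4^{2}\right) = 50 \left(\frac{2}{1 - 7} + 16\right) = 50 \left(\frac{2}{-6} + 16\right) = 50 \left(2 \left(- \frac{1}{6}\right) + 16\right) = 50 \left(- \frac{1}{3} + 16\right) = 50 \cdot \frac{47}{3} = \frac{2350}{3}$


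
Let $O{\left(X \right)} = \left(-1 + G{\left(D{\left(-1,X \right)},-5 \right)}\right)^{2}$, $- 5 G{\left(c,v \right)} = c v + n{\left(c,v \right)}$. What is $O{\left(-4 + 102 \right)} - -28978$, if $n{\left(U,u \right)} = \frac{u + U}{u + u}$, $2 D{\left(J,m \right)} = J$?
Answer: $\frac{289805921}{10000} \approx 28981.0$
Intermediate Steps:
$D{\left(J,m \right)} = \frac{J}{2}$
$n{\left(U,u \right)} = \frac{U + u}{2 u}$
$G{\left(c,v \right)} = - \frac{c v}{5} - \frac{c + v}{10 v}$ ($G{\left(c,v \right)} = - \frac{c v + \frac{c + v}{2 v}}{5} = - \frac{c v}{5} - \frac{c + v}{10 v}$)
$O{\left(X \right)} = \frac{25921}{10000}$ ($O{\left(X \right)} = \left(-1 + \frac{- \frac{-1}{2} - -5 - 2 \cdot \frac{1}{2} \left(-1\right) \left(-5\right)^{2}}{10 \left(-5\right)}\right)^{2} = \left(-1 + \frac{1}{10} \left(- \frac{1}{5}\right) \left(\left(-1\right) \left(- \frac{1}{2}\right) + 5 - \left(-1\right) 25\right)\right)^{2} = \left(-1 + \frac{1}{10} \left(- \frac{1}{5}\right) \left(\frac{1}{2} + 5 + 25\right)\right)^{2} = \left(-1 + \frac{1}{10} \left(- \frac{1}{5}\right) \frac{61}{2}\right)^{2} = \left(-1 - \frac{61}{100}\right)^{2} = \left(- \frac{161}{100}\right)^{2} = \frac{25921}{10000}$)
$O{\left(-4 + 102 \right)} - -28978 = \frac{25921}{10000} - -28978 = \frac{25921}{10000} + 28978 = \frac{289805921}{10000}$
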